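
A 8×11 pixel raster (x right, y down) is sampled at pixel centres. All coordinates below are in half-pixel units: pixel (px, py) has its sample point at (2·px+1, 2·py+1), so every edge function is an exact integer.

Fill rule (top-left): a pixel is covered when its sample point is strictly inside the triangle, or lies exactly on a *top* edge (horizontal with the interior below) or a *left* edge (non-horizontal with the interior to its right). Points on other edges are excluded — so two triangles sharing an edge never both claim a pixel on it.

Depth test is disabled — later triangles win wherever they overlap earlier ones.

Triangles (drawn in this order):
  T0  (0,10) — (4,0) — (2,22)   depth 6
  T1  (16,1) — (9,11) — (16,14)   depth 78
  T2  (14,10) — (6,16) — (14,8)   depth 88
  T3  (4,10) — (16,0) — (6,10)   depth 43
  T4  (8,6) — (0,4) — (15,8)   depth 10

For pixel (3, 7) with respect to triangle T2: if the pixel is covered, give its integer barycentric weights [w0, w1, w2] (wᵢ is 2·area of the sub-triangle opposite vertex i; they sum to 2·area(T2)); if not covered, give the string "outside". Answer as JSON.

T0:
  2·area = 68
  edge (0, 10)→(4, 0): d=(4,-10) top-left  bias=+0
  edge (4, 0)→(2, 22): d=(-2,22) right/bottom  bias=-1
  edge (2, 22)→(0, 10): d=(-2,-12) top-left  bias=+0
    (1,1)@(3, 3): e=[2,16,50] → █
    (2,1)@(5, 3): e=[22,-28,74] → ·
    (1,2)@(3, 5): e=[10,12,46] → █
    (2,2)@(5, 5): e=[30,-32,70] → ·
    (1,3)@(3, 7): e=[18,8,42] → █
    (2,3)@(5, 7): e=[38,-36,66] → ·
    (0,4)@(1, 9): e=[6,48,14] → █
    (2,4)@(5, 9): e=[46,-40,62] → ·
    (0,5)@(1, 11): e=[14,44,10] → █
    (1,5)@(3, 11): e=[34,0,34] → ·  [on edge]
    (0,6)@(1, 13): e=[22,40,6] → █
    (1,6)@(3, 13): e=[42,-4,30] → ·
  covered (8 px):
    · · · · · · · ·
    · █ · · · · · ·
    · █ · · · · · ·
    · █ · · · · · ·
    █ █ · · · · · ·
    █ · · · · · · ·
    █ · · · · · · ·
    █ · · · · · · ·
    · · · · · · · ·
    · · · · · · · ·
    · · · · · · · ·
T1:
  2·area = 91  (B↔C swapped to make it positive)
  edge (16, 1)→(16, 14): d=(0,13) right/bottom  bias=-1
  edge (16, 14)→(9, 11): d=(-7,-3) top-left  bias=+0
  edge (9, 11)→(16, 1): d=(7,-10) top-left  bias=+0
    (7,1)@(15, 3): e=[13,74,4] → █
    (7,2)@(15, 5): e=[13,60,18] → █
    (6,3)@(13, 7): e=[39,40,12] → █
    (5,4)@(11, 9): e=[65,20,6] → █
    (4,5)@(9, 11): e=[91,0,0] → █  [on edge]
    (4,6)@(9, 13): e=[91,-14,14] → ·
    (5,6)@(11, 13): e=[65,-8,34] → ·
    (6,6)@(13, 13): e=[39,-2,54] → ·
    (7,6)@(15, 13): e=[13,4,74] → █
    (7,7)@(15, 15): e=[13,-10,88] → ·
  covered (12 px):
    · · · · · · · ·
    · · · · · · · █
    · · · · · · · █
    · · · · · · █ █
    · · · · · █ █ █
    · · · · █ █ █ █
    · · · · · · · █
    · · · · · · · ·
    · · · · · · · ·
    · · · · · · · ·
    · · · · · · · ·
T2:
  2·area = 16
  edge (14, 10)→(6, 16): d=(-8,6) right/bottom  bias=-1
  edge (6, 16)→(14, 8): d=(8,-8) top-left  bias=+0
  edge (14, 8)→(14, 10): d=(0,2) right/bottom  bias=-1
    (7,3)@(15, 7): e=[18,0,-2] → ·  [on edge]
    (6,4)@(13, 9): e=[14,0,2] → █  [on edge]
    (7,4)@(15, 9): e=[2,16,-2] → ·
    (5,5)@(11, 11): e=[10,0,6] → █  [on edge]
    (6,5)@(13, 11): e=[-2,16,2] → ·
    (4,6)@(9, 13): e=[6,0,10] → █  [on edge]
    (5,6)@(11, 13): e=[-6,16,6] → ·
    (3,7)@(7, 15): e=[2,0,14] → █  [on edge]
    (4,7)@(9, 15): e=[-10,16,10] → ·
    (2,8)@(5, 17): e=[-2,0,18] → ·  [on edge]
    (3,8)@(7, 17): e=[-14,16,14] → ·
    (1,9)@(3, 19): e=[-6,0,22] → ·  [on edge]
    (0,10)@(1, 21): e=[-10,0,26] → ·  [on edge]
  covered (4 px):
    · · · · · · · ·
    · · · · · · · ·
    · · · · · · · ·
    · · · · · · · ·
    · · · · · · █ ·
    · · · · · █ · ·
    · · · · █ · · ·
    · · · █ · · · ·
    · · · · · · · ·
    · · · · · · · ·
    · · · · · · · ·
T3:
  2·area = 20
  edge (4, 10)→(16, 0): d=(12,-10) top-left  bias=+0
  edge (16, 0)→(6, 10): d=(-10,10) right/bottom  bias=-1
  edge (6, 10)→(4, 10): d=(-2,0) right/bottom  bias=-1
    (7,0)@(15, 1): e=[2,0,18] → ·  [on edge]
    (6,1)@(13, 3): e=[6,0,14] → ·  [on edge]
    (5,2)@(11, 5): e=[10,0,10] → ·  [on edge]
    (4,3)@(9, 7): e=[14,0,6] → ·  [on edge]
    (3,4)@(7, 9): e=[18,0,2] → ·  [on edge]
    (2,5)@(5, 11): e=[22,0,-2] → ·  [on edge]
    (1,6)@(3, 13): e=[26,0,-6] → ·  [on edge]
    (0,7)@(1, 15): e=[30,0,-10] → ·  [on edge]
  covered (0 px):
    · · · · · · · ·
    · · · · · · · ·
    · · · · · · · ·
    · · · · · · · ·
    · · · · · · · ·
    · · · · · · · ·
    · · · · · · · ·
    · · · · · · · ·
    · · · · · · · ·
    · · · · · · · ·
    · · · · · · · ·
T4:
  2·area = 2  (B↔C swapped to make it positive)
  edge (8, 6)→(15, 8): d=(7,2) right/bottom  bias=-1
  edge (15, 8)→(0, 4): d=(-15,-4) top-left  bias=+0
  edge (0, 4)→(8, 6): d=(8,2) right/bottom  bias=-1
  covered (0 px):
    · · · · · · · ·
    · · · · · · · ·
    · · · · · · · ·
    · · · · · · · ·
    · · · · · · · ·
    · · · · · · · ·
    · · · · · · · ·
    · · · · · · · ·
    · · · · · · · ·
    · · · · · · · ·
    · · · · · · · ·

Answer: [0,14,2]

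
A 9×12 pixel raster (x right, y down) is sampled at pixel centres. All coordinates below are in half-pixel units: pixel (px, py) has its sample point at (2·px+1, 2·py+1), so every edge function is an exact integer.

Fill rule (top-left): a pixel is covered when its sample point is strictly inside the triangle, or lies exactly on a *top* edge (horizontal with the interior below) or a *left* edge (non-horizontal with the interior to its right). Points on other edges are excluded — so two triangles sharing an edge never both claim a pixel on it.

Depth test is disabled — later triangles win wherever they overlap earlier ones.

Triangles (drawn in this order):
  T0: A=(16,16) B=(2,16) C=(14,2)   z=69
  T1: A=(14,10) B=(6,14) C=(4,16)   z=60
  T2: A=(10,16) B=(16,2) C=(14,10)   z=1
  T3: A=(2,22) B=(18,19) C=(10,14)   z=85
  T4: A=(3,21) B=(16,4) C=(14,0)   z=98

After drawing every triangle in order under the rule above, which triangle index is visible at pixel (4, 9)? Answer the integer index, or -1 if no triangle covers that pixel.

T0:
  2·area = 196
  edge (16, 16)→(2, 16): d=(-14,0) right/bottom  bias=-1
  edge (2, 16)→(14, 2): d=(12,-14) top-left  bias=+0
  edge (14, 2)→(16, 16): d=(2,14) right/bottom  bias=-1
    (6,2)@(13, 5): e=[154,22,20] → #
    (7,2)@(15, 5): e=[154,50,-8] → ·
    (5,3)@(11, 7): e=[126,18,52] → #
    (7,3)@(15, 7): e=[126,74,-4] → ·
    (4,4)@(9, 9): e=[98,14,84] → #
    (7,4)@(15, 9): e=[98,98,0] → ·  [on edge]
    (3,5)@(7, 11): e=[70,10,116] → #
    (7,5)@(15, 11): e=[70,122,4] → #
    (8,5)@(17, 11): e=[70,150,-24] → ·
    (2,6)@(5, 13): e=[42,6,148] → #
    (8,6)@(17, 13): e=[42,174,-20] → ·
    (1,7)@(3, 15): e=[14,2,180] → #
    (8,11)@(17, 23): e=[-98,294,0] → ·  [on edge]
  covered (24 px):
    · · · · · · · · ·
    · · · · · · · · ·
    · · · · · · # · ·
    · · · · · # # · ·
    · · · · # # # · ·
    · · · # # # # # ·
    · · # # # # # # ·
    · # # # # # # # ·
    · · · · · · · · ·
    · · · · · · · · ·
    · · · · · · · · ·
    · · · · · · · · ·
T1:
  2·area = 8  (B↔C swapped to make it positive)
  edge (14, 10)→(4, 16): d=(-10,6) right/bottom  bias=-1
  edge (4, 16)→(6, 14): d=(2,-2) top-left  bias=+0
  edge (6, 14)→(14, 10): d=(8,-4) top-left  bias=+0
    (8,1)@(17, 3): e=[52,0,-44] → ·  [on edge]
    (7,2)@(15, 5): e=[44,0,-36] → ·  [on edge]
    (6,3)@(13, 7): e=[36,0,-28] → ·  [on edge]
    (5,4)@(11, 9): e=[28,0,-20] → ·  [on edge]
    (4,5)@(9, 11): e=[20,0,-12] → ·  [on edge]
    (3,6)@(7, 13): e=[12,0,-4] → ·  [on edge]
    (4,6)@(9, 13): e=[0,4,4] → ·  [on edge]
    (2,7)@(5, 15): e=[4,0,4] → #  [on edge]
    (3,7)@(7, 15): e=[-8,4,12] → ·
    (1,8)@(3, 17): e=[-4,0,12] → ·  [on edge]
    (2,8)@(5, 17): e=[-16,4,20] → ·
    (0,9)@(1, 19): e=[-12,0,20] → ·  [on edge]
  covered (1 px):
    · · · · · · · · ·
    · · · · · · · · ·
    · · · · · · · · ·
    · · · · · · · · ·
    · · · · · · · · ·
    · · · · · · · · ·
    · · · · · · · · ·
    · · # · · · · · ·
    · · · · · · · · ·
    · · · · · · · · ·
    · · · · · · · · ·
    · · · · · · · · ·
T2:
  2·area = 20
  edge (10, 16)→(16, 2): d=(6,-14) top-left  bias=+0
  edge (16, 2)→(14, 10): d=(-2,8) right/bottom  bias=-1
  edge (14, 10)→(10, 16): d=(-4,6) right/bottom  bias=-1
    (7,2)@(15, 5): e=[4,2,14] → #
    (8,2)@(17, 5): e=[32,-14,2] → ·
    (7,3)@(15, 7): e=[16,-2,6] → ·
    (6,4)@(13, 9): e=[0,10,10] → #  [on edge]
    (7,4)@(15, 9): e=[28,-6,-2] → ·
    (6,5)@(13, 11): e=[12,6,2] → #
    (7,5)@(15, 11): e=[40,-10,-10] → ·
    (6,6)@(13, 13): e=[24,2,-6] → ·
    (3,11)@(7, 23): e=[0,30,-10] → ·  [on edge]
  covered (3 px):
    · · · · · · · · ·
    · · · · · · · · ·
    · · · · · · · # ·
    · · · · · · · · ·
    · · · · · · # · ·
    · · · · · · # · ·
    · · · · · · · · ·
    · · · · · · · · ·
    · · · · · · · · ·
    · · · · · · · · ·
    · · · · · · · · ·
    · · · · · · · · ·
T3:
  2·area = 104  (B↔C swapped to make it positive)
  edge (2, 22)→(10, 14): d=(8,-8) top-left  bias=+0
  edge (10, 14)→(18, 19): d=(8,5) right/bottom  bias=-1
  edge (18, 19)→(2, 22): d=(-16,3) right/bottom  bias=-1
    (8,3)@(17, 7): e=[0,-91,195] → ·  [on edge]
    (7,4)@(15, 9): e=[0,-65,169] → ·  [on edge]
    (6,5)@(13, 11): e=[0,-39,143] → ·  [on edge]
    (5,6)@(11, 13): e=[0,-13,117] → ·  [on edge]
    (4,7)@(9, 15): e=[0,13,91] → #  [on edge]
    (5,7)@(11, 15): e=[16,3,85] → #
    (6,7)@(13, 15): e=[32,-7,79] → ·
    (3,8)@(7, 17): e=[0,39,65] → #  [on edge]
    (6,8)@(13, 17): e=[48,9,47] → #
    (7,8)@(15, 17): e=[64,-1,41] → ·
    (2,9)@(5, 19): e=[0,65,39] → #  [on edge]
    (7,9)@(15, 19): e=[80,15,9] → #
    (1,10)@(3, 21): e=[0,91,13] → #  [on edge]
    (0,11)@(1, 23): e=[0,117,-13] → ·  [on edge]
  covered (16 px):
    · · · · · · · · ·
    · · · · · · · · ·
    · · · · · · · · ·
    · · · · · · · · ·
    · · · · · · · · ·
    · · · · · · · · ·
    · · · · · · · · ·
    · · · · # # · · ·
    · · · # # # # · ·
    · · # # # # # # #
    · # # # · · · · ·
    · · · · · · · · ·
T4:
  2·area = 86  (B↔C swapped to make it positive)
  edge (3, 21)→(14, 0): d=(11,-21) top-left  bias=+0
  edge (14, 0)→(16, 4): d=(2,4) right/bottom  bias=-1
  edge (16, 4)→(3, 21): d=(-13,17) right/bottom  bias=-1
    (6,1)@(13, 3): e=[12,10,64] → #
    (7,1)@(15, 3): e=[54,2,30] → #
    (8,1)@(17, 3): e=[96,-6,-4] → ·
    (6,2)@(13, 5): e=[34,14,38] → #
    (8,2)@(17, 5): e=[118,-2,-30] → ·
    (5,3)@(11, 7): e=[14,26,46] → #
    (7,3)@(15, 7): e=[98,10,-22] → ·
    (5,4)@(11, 9): e=[36,30,20] → #
    (6,4)@(13, 9): e=[78,22,-14] → ·
    (4,5)@(9, 11): e=[16,42,28] → #
    (5,5)@(11, 11): e=[58,34,-6] → ·
    (4,6)@(9, 13): e=[38,46,2] → #
    (1,10)@(3, 21): e=[0,86,0] → ·  [on edge]
  covered (10 px):
    · · · · · · · · ·
    · · · · · · # # ·
    · · · · · · # # ·
    · · · · · # # · ·
    · · · · · # · · ·
    · · · · # · · · ·
    · · · · # · · · ·
    · · · # · · · · ·
    · · · · · · · · ·
    · · · · · · · · ·
    · · · · · · · · ·
    · · · · · · · · ·

Z-buffer (winner per pixel, '.' = empty):
  . . . . . . . . .
  . . . . . . 4 4 .
  . . . . . . 4 4 .
  . . . . . 4 4 . .
  . . . . 0 4 2 . .
  . . . 0 4 0 2 0 .
  . . 0 0 4 0 0 0 .
  . 0 1 4 3 3 0 0 .
  . . . 3 3 3 3 . .
  . . 3 3 3 3 3 3 3
  . 3 3 3 . . . . .
  . . . . . . . . .

Final: 3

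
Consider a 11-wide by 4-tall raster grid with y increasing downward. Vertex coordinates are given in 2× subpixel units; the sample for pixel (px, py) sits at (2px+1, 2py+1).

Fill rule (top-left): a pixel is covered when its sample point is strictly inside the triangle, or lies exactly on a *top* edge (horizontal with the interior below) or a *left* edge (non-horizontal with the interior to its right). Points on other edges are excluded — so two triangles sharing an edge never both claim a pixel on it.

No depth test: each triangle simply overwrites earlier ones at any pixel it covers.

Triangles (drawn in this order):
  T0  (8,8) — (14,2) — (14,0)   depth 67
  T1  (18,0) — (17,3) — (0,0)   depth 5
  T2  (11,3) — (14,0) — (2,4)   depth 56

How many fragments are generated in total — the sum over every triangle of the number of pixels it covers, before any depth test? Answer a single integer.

T0:
  2·area = 12  (B↔C swapped to make it positive)
  edge (8, 8)→(14, 0): d=(6,-8) top-left  bias=+0
  edge (14, 0)→(14, 2): d=(0,2) right/bottom  bias=-1
  edge (14, 2)→(8, 8): d=(-6,6) right/bottom  bias=-1
    (7,0)@(15, 1): e=[14,-2,0] → .  [on edge]
    (6,1)@(13, 3): e=[10,2,0] → .  [on edge]
    (5,2)@(11, 5): e=[6,6,0] → .  [on edge]
    (4,3)@(9, 7): e=[2,10,0] → .  [on edge]
  covered (0 px):
    . . . . . . . . . . .
    . . . . . . . . . . .
    . . . . . . . . . . .
    . . . . . . . . . . .
T1:
  2·area = 54
  edge (18, 0)→(17, 3): d=(-1,3) right/bottom  bias=-1
  edge (17, 3)→(0, 0): d=(-17,-3) top-left  bias=+0
  edge (0, 0)→(18, 0): d=(18,0) top-left  bias=+0
    (3,0)@(7, 1): e=[32,4,18] → X
    (4,0)@(9, 1): e=[26,10,18] → X
    (5,0)@(11, 1): e=[20,16,18] → X
    (6,0)@(13, 1): e=[14,22,18] → X
    (7,0)@(15, 1): e=[8,28,18] → X
    (8,0)@(17, 1): e=[2,34,18] → X
    (9,0)@(19, 1): e=[-4,40,18] → .
    (3,1)@(7, 3): e=[30,-30,54] → .
    (4,1)@(9, 3): e=[24,-24,54] → .
    (5,1)@(11, 3): e=[18,-18,54] → .
    (6,1)@(13, 3): e=[12,-12,54] → .
    (7,1)@(15, 3): e=[6,-6,54] → .
    (8,1)@(17, 3): e=[0,0,54] → .  [on edge]
  covered (6 px):
    . . . X X X X X X . .
    . . . . . . . . . . .
    . . . . . . . . . . .
    . . . . . . . . . . .
T2:
  2·area = 24  (B↔C swapped to make it positive)
  edge (11, 3)→(2, 4): d=(-9,1) right/bottom  bias=-1
  edge (2, 4)→(14, 0): d=(12,-4) top-left  bias=+0
  edge (14, 0)→(11, 3): d=(-3,3) right/bottom  bias=-1
    (5,0)@(11, 1): e=[18,0,6] → X  [on edge]
    (6,0)@(13, 1): e=[16,8,0] → .  [on edge]
    (2,1)@(5, 3): e=[6,0,18] → X  [on edge]
    (3,1)@(7, 3): e=[4,8,12] → X
    (4,1)@(9, 3): e=[2,16,6] → X
    (5,1)@(11, 3): e=[0,24,0] → .  [on edge]
    (2,2)@(5, 5): e=[-12,24,12] → .
    (3,2)@(7, 5): e=[-14,32,6] → .
    (4,2)@(9, 5): e=[-16,40,0] → .  [on edge]
    (3,3)@(7, 7): e=[-32,56,0] → .  [on edge]
  covered (4 px):
    . . . . . X . . . . .
    . . X X X . . . . . .
    . . . . . . . . . . .
    . . . . . . . . . . .

Final: 10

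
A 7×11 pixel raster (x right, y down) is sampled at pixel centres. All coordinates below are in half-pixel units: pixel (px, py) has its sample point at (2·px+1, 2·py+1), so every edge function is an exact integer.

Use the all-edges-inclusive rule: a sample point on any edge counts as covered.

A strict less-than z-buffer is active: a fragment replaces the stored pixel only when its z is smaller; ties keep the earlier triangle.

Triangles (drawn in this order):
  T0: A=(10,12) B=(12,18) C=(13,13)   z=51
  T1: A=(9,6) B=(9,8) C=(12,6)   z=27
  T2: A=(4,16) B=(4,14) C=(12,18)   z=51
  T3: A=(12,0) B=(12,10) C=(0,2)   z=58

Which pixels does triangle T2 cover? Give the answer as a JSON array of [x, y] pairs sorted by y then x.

T0:
  2·area = 16  (B↔C swapped to make it positive)
  edge (10, 12)→(13, 13): d=(3,1) inclusive
  edge (13, 13)→(12, 18): d=(-1,5) inclusive
  edge (12, 18)→(10, 12): d=(-2,-6) inclusive
    (3,1)@(7, 3): e=[-24,40,0] → ·  [on edge]
    (0,4)@(1, 9): e=[0,64,-48] → ·  [on edge]
    (4,4)@(9, 9): e=[-8,24,0] → ·  [on edge]
    (3,5)@(7, 11): e=[0,32,-16] → ·  [on edge]
    (5,6)@(11, 13): e=[2,10,4] → #
    (6,6)@(13, 13): e=[0,0,16] → #  [on edge]
    (5,7)@(11, 15): e=[8,8,0] → #  [on edge]
    (6,7)@(13, 15): e=[6,-2,12] → ·
    (5,8)@(11, 17): e=[14,6,-4] → ·
    (6,10)@(13, 21): e=[24,-8,0] → ·  [on edge]
  covered (3 px):
    · · · · · · ·
    · · · · · · ·
    · · · · · · ·
    · · · · · · ·
    · · · · · · ·
    · · · · · · ·
    · · · · · # #
    · · · · · # ·
    · · · · · · ·
    · · · · · · ·
    · · · · · · ·
T1:
  2·area = 6  (B↔C swapped to make it positive)
  edge (9, 6)→(12, 6): d=(3,0) inclusive
  edge (12, 6)→(9, 8): d=(-3,2) inclusive
  edge (9, 8)→(9, 6): d=(0,-2) inclusive
    (4,0)@(9, 1): e=[-15,21,0] → ·  [on edge]
    (4,1)@(9, 3): e=[-9,15,0] → ·  [on edge]
    (4,2)@(9, 5): e=[-3,9,0] → ·  [on edge]
    (4,3)@(9, 7): e=[3,3,0] → #  [on edge]
    (5,3)@(11, 7): e=[3,-1,4] → ·
    (4,4)@(9, 9): e=[9,-3,0] → ·  [on edge]
    (4,5)@(9, 11): e=[15,-9,0] → ·  [on edge]
    (4,6)@(9, 13): e=[21,-15,0] → ·  [on edge]
    (4,7)@(9, 15): e=[27,-21,0] → ·  [on edge]
    (4,8)@(9, 17): e=[33,-27,0] → ·  [on edge]
    (4,9)@(9, 19): e=[39,-33,0] → ·  [on edge]
    (4,10)@(9, 21): e=[45,-39,0] → ·  [on edge]
  covered (1 px):
    · · · · · · ·
    · · · · · · ·
    · · · · · · ·
    · · · · # · ·
    · · · · · · ·
    · · · · · · ·
    · · · · · · ·
    · · · · · · ·
    · · · · · · ·
    · · · · · · ·
    · · · · · · ·
T2:
  2·area = 16
  edge (4, 16)→(4, 14): d=(0,-2) inclusive
  edge (4, 14)→(12, 18): d=(8,4) inclusive
  edge (12, 18)→(4, 16): d=(-8,-2) inclusive
    (2,7)@(5, 15): e=[2,4,10] → #
    (3,7)@(7, 15): e=[6,-4,14] → ·
    (2,8)@(5, 17): e=[2,20,-6] → ·
    (4,8)@(9, 17): e=[10,4,2] → #
    (5,8)@(11, 17): e=[14,-4,6] → ·
    (4,9)@(9, 19): e=[10,20,-14] → ·
  covered (2 px):
    · · · · · · ·
    · · · · · · ·
    · · · · · · ·
    · · · · · · ·
    · · · · · · ·
    · · · · · · ·
    · · · · · · ·
    · · # · · · ·
    · · · · # · ·
    · · · · · · ·
    · · · · · · ·
T3:
  2·area = 120
  edge (12, 0)→(12, 10): d=(0,10) inclusive
  edge (12, 10)→(0, 2): d=(-12,-8) inclusive
  edge (0, 2)→(12, 0): d=(12,-2) inclusive
    (3,0)@(7, 1): e=[50,68,2] → #
    (4,0)@(9, 1): e=[30,84,6] → #
    (5,0)@(11, 1): e=[10,100,10] → #
    (6,0)@(13, 1): e=[-10,116,14] → ·
    (1,1)@(3, 3): e=[90,12,18] → #
    (2,1)@(5, 3): e=[70,28,22] → #
    (6,1)@(13, 3): e=[-10,92,38] → ·
    (1,2)@(3, 5): e=[90,-12,42] → ·
    (2,2)@(5, 5): e=[70,4,46] → #
    (6,2)@(13, 5): e=[-10,68,62] → ·
    (2,3)@(5, 7): e=[70,-20,70] → ·
    (3,3)@(7, 7): e=[50,-4,74] → ·
  covered (15 px):
    · · · # # # ·
    · # # # # # ·
    · · # # # # ·
    · · · · # # ·
    · · · · · # ·
    · · · · · · ·
    · · · · · · ·
    · · · · · · ·
    · · · · · · ·
    · · · · · · ·
    · · · · · · ·

Final: [[2,7],[4,8]]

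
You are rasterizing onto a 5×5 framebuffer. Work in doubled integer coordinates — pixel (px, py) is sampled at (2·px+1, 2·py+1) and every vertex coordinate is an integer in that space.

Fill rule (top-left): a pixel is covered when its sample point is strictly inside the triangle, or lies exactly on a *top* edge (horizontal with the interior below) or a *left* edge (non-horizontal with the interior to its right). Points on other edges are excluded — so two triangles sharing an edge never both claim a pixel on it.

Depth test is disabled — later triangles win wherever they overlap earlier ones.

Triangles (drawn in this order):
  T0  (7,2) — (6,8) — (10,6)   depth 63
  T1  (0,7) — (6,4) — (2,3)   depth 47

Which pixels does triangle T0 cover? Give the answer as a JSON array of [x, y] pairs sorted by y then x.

T0:
  2·area = 22  (B↔C swapped to make it positive)
  edge (7, 2)→(10, 6): d=(3,4) right/bottom  bias=-1
  edge (10, 6)→(6, 8): d=(-4,2) right/bottom  bias=-1
  edge (6, 8)→(7, 2): d=(1,-6) top-left  bias=+0
    (3,1)@(7, 3): e=[3,18,1] → #
    (4,1)@(9, 3): e=[-5,14,13] → ·
    (3,2)@(7, 5): e=[9,10,3] → #
    (4,2)@(9, 5): e=[1,6,15] → #
    (3,3)@(7, 7): e=[15,2,5] → #
    (4,3)@(9, 7): e=[7,-2,17] → ·
    (3,4)@(7, 9): e=[21,-6,7] → ·
  covered (4 px):
    · · · · ·
    · · · # ·
    · · · # #
    · · · # ·
    · · · · ·
T1:
  2·area = 18  (B↔C swapped to make it positive)
  edge (0, 7)→(2, 3): d=(2,-4) top-left  bias=+0
  edge (2, 3)→(6, 4): d=(4,1) right/bottom  bias=-1
  edge (6, 4)→(0, 7): d=(-6,3) right/bottom  bias=-1
    (1,0)@(3, 1): e=[0,-9,27] → ·  [on edge]
    (0,2)@(1, 5): e=[0,9,9] → #  [on edge]
    (1,2)@(3, 5): e=[8,7,3] → #
    (2,2)@(5, 5): e=[16,5,-3] → ·
    (0,3)@(1, 7): e=[4,17,-3] → ·
    (1,3)@(3, 7): e=[12,15,-9] → ·
  covered (2 px):
    · · · · ·
    · · · · ·
    # # · · ·
    · · · · ·
    · · · · ·

Final: [[3,1],[3,2],[4,2],[3,3]]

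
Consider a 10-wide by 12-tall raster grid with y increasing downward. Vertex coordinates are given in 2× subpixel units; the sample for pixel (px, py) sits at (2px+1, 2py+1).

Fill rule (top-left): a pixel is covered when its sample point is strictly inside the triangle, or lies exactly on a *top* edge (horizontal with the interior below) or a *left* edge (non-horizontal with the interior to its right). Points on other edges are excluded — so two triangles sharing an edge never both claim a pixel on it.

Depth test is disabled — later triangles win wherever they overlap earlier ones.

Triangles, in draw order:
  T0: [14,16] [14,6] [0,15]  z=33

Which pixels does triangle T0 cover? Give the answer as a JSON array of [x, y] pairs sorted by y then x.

T0:
  2·area = 140  (B↔C swapped to make it positive)
  edge (14, 16)→(0, 15): d=(-14,-1) top-left  bias=+0
  edge (0, 15)→(14, 6): d=(14,-9) top-left  bias=+0
  edge (14, 6)→(14, 16): d=(0,10) right/bottom  bias=-1
    (6,3)@(13, 7): e=[125,5,10] → #
    (7,3)@(15, 7): e=[127,23,-10] → ·
    (5,4)@(11, 9): e=[95,15,30] → #
    (7,4)@(15, 9): e=[99,51,-10] → ·
    (3,5)@(7, 11): e=[63,7,70] → #
    (4,5)@(9, 11): e=[65,25,50] → #
    (7,5)@(15, 11): e=[71,79,-10] → ·
    (2,6)@(5, 13): e=[33,17,90] → #
    (7,6)@(15, 13): e=[43,107,-10] → ·
    (0,7)@(1, 15): e=[1,9,130] → #
    (1,7)@(3, 15): e=[3,27,110] → #
    (7,7)@(15, 15): e=[15,135,-10] → ·
  covered (19 px):
    · · · · · · · · · ·
    · · · · · · · · · ·
    · · · · · · · · · ·
    · · · · · · # · · ·
    · · · · · # # · · ·
    · · · # # # # · · ·
    · · # # # # # · · ·
    # # # # # # # · · ·
    · · · · · · · · · ·
    · · · · · · · · · ·
    · · · · · · · · · ·
    · · · · · · · · · ·

Final: [[6,3],[5,4],[6,4],[3,5],[4,5],[5,5],[6,5],[2,6],[3,6],[4,6],[5,6],[6,6],[0,7],[1,7],[2,7],[3,7],[4,7],[5,7],[6,7]]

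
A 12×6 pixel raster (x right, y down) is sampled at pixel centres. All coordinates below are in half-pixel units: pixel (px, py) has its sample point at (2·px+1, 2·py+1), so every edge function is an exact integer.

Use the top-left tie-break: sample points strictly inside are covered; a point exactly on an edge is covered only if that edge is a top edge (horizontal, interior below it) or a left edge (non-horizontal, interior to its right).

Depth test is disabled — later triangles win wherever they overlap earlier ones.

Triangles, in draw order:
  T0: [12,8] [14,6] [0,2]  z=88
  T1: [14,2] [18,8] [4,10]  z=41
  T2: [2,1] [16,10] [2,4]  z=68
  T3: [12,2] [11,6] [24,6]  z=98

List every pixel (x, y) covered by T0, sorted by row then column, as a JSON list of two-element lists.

T0:
  2·area = 36  (B↔C swapped to make it positive)
  edge (12, 8)→(0, 2): d=(-12,-6) top-left  bias=+0
  edge (0, 2)→(14, 6): d=(14,4) right/bottom  bias=-1
  edge (14, 6)→(12, 8): d=(-2,2) right/bottom  bias=-1
    (9,0)@(19, 1): e=[126,-90,0] → .  [on edge]
    (1,1)@(3, 3): e=[6,2,28] → X
    (2,1)@(5, 3): e=[18,-6,24] → .
    (8,1)@(17, 3): e=[90,-54,0] → .  [on edge]
    (1,2)@(3, 5): e=[-18,30,24] → .
    (3,2)@(7, 5): e=[6,14,16] → X
    (4,2)@(9, 5): e=[18,6,12] → X
    (5,2)@(11, 5): e=[30,-2,8] → .
    (7,2)@(15, 5): e=[54,-18,0] → .  [on edge]
    (3,3)@(7, 7): e=[-18,42,12] → .
    (4,3)@(9, 7): e=[-6,34,8] → .
    (5,3)@(11, 7): e=[6,26,4] → X
    (6,3)@(13, 7): e=[18,18,0] → .  [on edge]
    (5,4)@(11, 9): e=[-18,54,0] → .  [on edge]
    (4,5)@(9, 11): e=[-54,90,0] → .  [on edge]
  covered (4 px):
    . . . . . . . . . . . .
    . X . . . . . . . . . .
    . . . X X . . . . . . .
    . . . . . X . . . . . .
    . . . . . . . . . . . .
    . . . . . . . . . . . .
T1:
  2·area = 92
  edge (14, 2)→(18, 8): d=(4,6) right/bottom  bias=-1
  edge (18, 8)→(4, 10): d=(-14,2) right/bottom  bias=-1
  edge (4, 10)→(14, 2): d=(10,-8) top-left  bias=+0
    (6,1)@(13, 3): e=[10,80,2] → X
    (7,1)@(15, 3): e=[-2,76,18] → .
    (5,2)@(11, 5): e=[30,56,6] → X
    (7,2)@(15, 5): e=[6,48,38] → X
    (8,2)@(17, 5): e=[-6,44,54] → .
    (4,3)@(9, 7): e=[50,32,10] → X
    (8,3)@(17, 7): e=[2,16,74] → X
    (9,3)@(19, 7): e=[-10,12,90] → .
    (3,4)@(7, 9): e=[70,8,14] → X
    (5,4)@(11, 9): e=[46,0,46] → .  [on edge]
    (6,4)@(13, 9): e=[34,-4,62] → .
    (7,4)@(15, 9): e=[22,-8,78] → .
  covered (11 px):
    . . . . . . . . . . . .
    . . . . . . X . . . . .
    . . . . . X X X . . . .
    . . . . X X X X X . . .
    . . . X X . . . . . . .
    . . . . . . . . . . . .
T2:
  2·area = 42
  edge (2, 1)→(16, 10): d=(14,9) right/bottom  bias=-1
  edge (16, 10)→(2, 4): d=(-14,-6) top-left  bias=+0
  edge (2, 4)→(2, 1): d=(0,-3) top-left  bias=+0
    (1,1)@(3, 3): e=[19,20,3] → X
    (2,1)@(5, 3): e=[1,32,9] → X
    (3,1)@(7, 3): e=[-17,44,15] → .
    (1,2)@(3, 5): e=[47,-8,3] → .
    (2,2)@(5, 5): e=[29,4,9] → X
    (3,2)@(7, 5): e=[11,16,15] → X
    (4,2)@(9, 5): e=[-7,28,21] → .
    (2,3)@(5, 7): e=[57,-24,9] → .
    (3,3)@(7, 7): e=[39,-12,15] → .
    (4,3)@(9, 7): e=[21,0,21] → X  [on edge]
    (5,3)@(11, 7): e=[3,12,27] → X
    (6,3)@(13, 7): e=[-15,24,33] → .
  covered (6 px):
    . . . . . . . . . . . .
    . X X . . . . . . . . .
    . . X X . . . . . . . .
    . . . . X X . . . . . .
    . . . . . . . . . . . .
    . . . . . . . . . . . .
T3:
  2·area = 52  (B↔C swapped to make it positive)
  edge (12, 2)→(24, 6): d=(12,4) right/bottom  bias=-1
  edge (24, 6)→(11, 6): d=(-13,0) right/bottom  bias=-1
  edge (11, 6)→(12, 2): d=(1,-4) top-left  bias=+0
    (4,0)@(9, 1): e=[0,65,-13] → .  [on edge]
    (6,1)@(13, 3): e=[8,39,5] → X
    (7,1)@(15, 3): e=[0,39,13] → .  [on edge]
    (6,2)@(13, 5): e=[32,13,7] → X
    (7,2)@(15, 5): e=[24,13,15] → X
    (8,2)@(17, 5): e=[16,13,23] → X
    (9,2)@(19, 5): e=[8,13,31] → X
    (10,2)@(21, 5): e=[0,13,39] → .  [on edge]
    (6,3)@(13, 7): e=[56,-13,9] → .
    (7,3)@(15, 7): e=[48,-13,17] → .
    (8,3)@(17, 7): e=[40,-13,25] → .
    (9,3)@(19, 7): e=[32,-13,33] → .
  covered (5 px):
    . . . . . . . . . . . .
    . . . . . . X . . . . .
    . . . . . . X X X X . .
    . . . . . . . . . . . .
    . . . . . . . . . . . .
    . . . . . . . . . . . .

Answer: [[1,1],[3,2],[4,2],[5,3]]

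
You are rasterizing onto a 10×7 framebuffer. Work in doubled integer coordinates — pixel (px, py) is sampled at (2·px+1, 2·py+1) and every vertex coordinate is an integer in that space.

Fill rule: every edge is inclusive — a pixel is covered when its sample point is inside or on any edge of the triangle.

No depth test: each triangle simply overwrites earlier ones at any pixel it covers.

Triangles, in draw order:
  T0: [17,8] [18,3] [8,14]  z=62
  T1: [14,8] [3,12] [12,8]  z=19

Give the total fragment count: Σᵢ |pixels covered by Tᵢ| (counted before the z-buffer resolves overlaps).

T0:
  2·area = 39  (B↔C swapped to make it positive)
  edge (17, 8)→(8, 14): d=(-9,6) inclusive
  edge (8, 14)→(18, 3): d=(10,-11) inclusive
  edge (18, 3)→(17, 8): d=(-1,5) inclusive
    (8,2)@(17, 5): e=[27,9,3] → █
    (9,2)@(19, 5): e=[15,31,-7] → ·
    (7,3)@(15, 7): e=[21,7,11] → █
    (9,3)@(19, 7): e=[-3,51,-9] → ·
    (6,4)@(13, 9): e=[15,5,19] → █
    (8,4)@(17, 9): e=[-9,49,-1] → ·
    (5,5)@(11, 11): e=[9,3,27] → █
    (6,5)@(13, 11): e=[-3,25,17] → ·
    (7,5)@(15, 11): e=[-15,47,7] → ·
    (4,6)@(9, 13): e=[3,1,35] → █
    (5,6)@(11, 13): e=[-9,23,25] → ·
  covered (7 px):
    · · · · · · · · · ·
    · · · · · · · · · ·
    · · · · · · · · █ ·
    · · · · · · · █ █ ·
    · · · · · · █ █ · ·
    · · · · · █ · · · ·
    · · · · █ · · · · ·
T1:
  2·area = 8
  edge (14, 8)→(3, 12): d=(-11,4) inclusive
  edge (3, 12)→(12, 8): d=(9,-4) inclusive
  edge (12, 8)→(14, 8): d=(2,0) inclusive
    (5,4)@(11, 9): e=[1,5,2] → █
    (6,4)@(13, 9): e=[-7,13,2] → ·
    (5,5)@(11, 11): e=[-21,23,6] → ·
  covered (1 px):
    · · · · · · · · · ·
    · · · · · · · · · ·
    · · · · · · · · · ·
    · · · · · · · · · ·
    · · · · · █ · · · ·
    · · · · · · · · · ·
    · · · · · · · · · ·

Answer: 8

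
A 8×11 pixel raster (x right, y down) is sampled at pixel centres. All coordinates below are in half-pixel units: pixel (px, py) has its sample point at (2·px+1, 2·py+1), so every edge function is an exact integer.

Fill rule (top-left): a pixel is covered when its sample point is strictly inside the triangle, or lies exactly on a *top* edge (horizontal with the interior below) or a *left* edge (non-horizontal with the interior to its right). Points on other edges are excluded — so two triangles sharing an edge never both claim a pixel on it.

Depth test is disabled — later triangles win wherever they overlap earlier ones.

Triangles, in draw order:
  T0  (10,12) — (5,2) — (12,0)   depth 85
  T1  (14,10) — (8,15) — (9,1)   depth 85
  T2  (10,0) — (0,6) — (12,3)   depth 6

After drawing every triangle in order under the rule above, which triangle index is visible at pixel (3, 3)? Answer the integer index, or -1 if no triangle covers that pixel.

T0:
  2·area = 80
  edge (10, 12)→(5, 2): d=(-5,-10) top-left  bias=+0
  edge (5, 2)→(12, 0): d=(7,-2) top-left  bias=+0
  edge (12, 0)→(10, 12): d=(-2,12) right/bottom  bias=-1
    (4,0)@(9, 1): e=[45,1,34] → #
    (5,0)@(11, 1): e=[65,5,10] → #
    (6,0)@(13, 1): e=[85,9,-14] → ·
    (3,1)@(7, 3): e=[15,11,54] → #
    (6,1)@(13, 3): e=[75,23,-18] → ·
    (3,2)@(7, 5): e=[5,25,50] → #
    (6,2)@(13, 5): e=[65,37,-22] → ·
    (3,3)@(7, 7): e=[-5,39,46] → ·
    (4,3)@(9, 7): e=[15,43,22] → #
    (5,3)@(11, 7): e=[35,47,-2] → ·
    (4,4)@(9, 9): e=[5,57,18] → #
    (5,4)@(11, 9): e=[25,61,-6] → ·
  covered (10 px):
    · · · · # # · ·
    · · · # # # · ·
    · · · # # # · ·
    · · · · # · · ·
    · · · · # · · ·
    · · · · · · · ·
    · · · · · · · ·
    · · · · · · · ·
    · · · · · · · ·
    · · · · · · · ·
    · · · · · · · ·
T1:
  2·area = 79
  edge (14, 10)→(8, 15): d=(-6,5) right/bottom  bias=-1
  edge (8, 15)→(9, 1): d=(1,-14) top-left  bias=+0
  edge (9, 1)→(14, 10): d=(5,9) right/bottom  bias=-1
    (4,0)@(9, 1): e=[79,0,0] → ·  [on edge]
    (4,1)@(9, 3): e=[67,2,10] → #
    (5,1)@(11, 3): e=[57,30,-8] → ·
    (4,2)@(9, 5): e=[55,4,20] → #
    (5,2)@(11, 5): e=[45,32,2] → #
    (6,2)@(13, 5): e=[35,60,-16] → ·
    (4,3)@(9, 7): e=[43,6,30] → #
    (6,3)@(13, 7): e=[23,62,-6] → ·
    (4,4)@(9, 9): e=[31,8,40] → #
    (6,4)@(13, 9): e=[11,64,4] → #
    (7,4)@(15, 9): e=[1,92,-14] → ·
    (4,5)@(9, 11): e=[19,10,50] → #
  covered (11 px):
    · · · · · · · ·
    · · · · # · · ·
    · · · · # # · ·
    · · · · # # · ·
    · · · · # # # ·
    · · · · # # · ·
    · · · · # · · ·
    · · · · · · · ·
    · · · · · · · ·
    · · · · · · · ·
    · · · · · · · ·
T2:
  2·area = 42  (B↔C swapped to make it positive)
  edge (10, 0)→(12, 3): d=(2,3) right/bottom  bias=-1
  edge (12, 3)→(0, 6): d=(-12,3) right/bottom  bias=-1
  edge (0, 6)→(10, 0): d=(10,-6) top-left  bias=+0
    (4,0)@(9, 1): e=[5,33,4] → #
    (5,0)@(11, 1): e=[-1,27,16] → ·
    (2,1)@(5, 3): e=[21,21,0] → #  [on edge]
    (3,1)@(7, 3): e=[15,15,12] → #
    (5,1)@(11, 3): e=[3,3,36] → #
    (6,1)@(13, 3): e=[-3,-3,48] → ·
    (1,2)@(3, 5): e=[31,3,8] → #
    (2,2)@(5, 5): e=[25,-3,20] → ·
    (3,2)@(7, 5): e=[19,-9,32] → ·
    (4,2)@(9, 5): e=[13,-15,44] → ·
    (5,2)@(11, 5): e=[7,-21,56] → ·
    (1,3)@(3, 7): e=[35,-21,28] → ·
  covered (6 px):
    · · · · # · · ·
    · · # # # # · ·
    · # · · · · · ·
    · · · · · · · ·
    · · · · · · · ·
    · · · · · · · ·
    · · · · · · · ·
    · · · · · · · ·
    · · · · · · · ·
    · · · · · · · ·
    · · · · · · · ·

Z-buffer (winner per pixel, '.' = empty):
  . . . . 2 0 . .
  . . 2 2 2 2 . .
  . 2 . 0 1 1 . .
  . . . . 1 1 . .
  . . . . 1 1 1 .
  . . . . 1 1 . .
  . . . . 1 . . .
  . . . . . . . .
  . . . . . . . .
  . . . . . . . .
  . . . . . . . .

Result: -1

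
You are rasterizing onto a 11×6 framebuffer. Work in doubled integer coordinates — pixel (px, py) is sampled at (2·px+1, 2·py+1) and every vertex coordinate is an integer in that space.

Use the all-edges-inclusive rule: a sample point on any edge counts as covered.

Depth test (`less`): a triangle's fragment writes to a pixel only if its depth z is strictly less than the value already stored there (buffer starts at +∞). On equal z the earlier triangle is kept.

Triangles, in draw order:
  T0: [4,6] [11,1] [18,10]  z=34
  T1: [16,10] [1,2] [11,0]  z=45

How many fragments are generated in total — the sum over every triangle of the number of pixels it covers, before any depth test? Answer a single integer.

T0:
  2·area = 98
  edge (4, 6)→(11, 1): d=(7,-5) inclusive
  edge (11, 1)→(18, 10): d=(7,9) inclusive
  edge (18, 10)→(4, 6): d=(-14,-4) inclusive
    (5,0)@(11, 1): e=[0,0,98] → █  [on edge]
    (6,0)@(13, 1): e=[10,-18,106] → ·
    (4,1)@(9, 3): e=[4,32,62] → █
    (6,1)@(13, 3): e=[24,-4,78] → ·
    (3,2)@(7, 5): e=[8,64,26] → █
    (6,2)@(13, 5): e=[38,10,50] → █
    (7,2)@(15, 5): e=[48,-8,58] → ·
    (3,3)@(7, 7): e=[22,78,-2] → ·
    (4,3)@(9, 7): e=[32,60,6] → █
    (7,3)@(15, 7): e=[62,6,30] → █
    (8,3)@(17, 7): e=[72,-12,38] → ·
    (4,4)@(9, 9): e=[46,74,-22] → ·
  covered (13 px):
    · · · · · █ · · · · ·
    · · · · █ █ · · · · ·
    · · · █ █ █ █ · · · ·
    · · · · █ █ █ █ · · ·
    · · · · · · · █ █ · ·
    · · · · · · · · · · ·
T1:
  2·area = 110
  edge (16, 10)→(1, 2): d=(-15,-8) inclusive
  edge (1, 2)→(11, 0): d=(10,-2) inclusive
  edge (11, 0)→(16, 10): d=(5,10) inclusive
    (3,0)@(7, 1): e=[63,2,45] → █
    (4,0)@(9, 1): e=[79,6,25] → █
    (5,0)@(11, 1): e=[95,10,5] → █
    (6,0)@(13, 1): e=[111,14,-15] → ·
    (1,1)@(3, 3): e=[1,14,95] → █
    (2,1)@(5, 3): e=[17,18,75] → █
    (6,1)@(13, 3): e=[81,34,-5] → ·
    (1,2)@(3, 5): e=[-29,34,105] → ·
    (2,2)@(5, 5): e=[-13,38,85] → ·
    (3,2)@(7, 5): e=[3,42,65] → █
    (6,2)@(13, 5): e=[51,54,5] → █
    (7,2)@(15, 5): e=[67,58,-15] → ·
  covered (15 px):
    · · · █ █ █ · · · · ·
    · █ █ █ █ █ · · · · ·
    · · · █ █ █ █ · · · ·
    · · · · · █ █ · · · ·
    · · · · · · · █ · · ·
    · · · · · · · · · · ·

Final: 28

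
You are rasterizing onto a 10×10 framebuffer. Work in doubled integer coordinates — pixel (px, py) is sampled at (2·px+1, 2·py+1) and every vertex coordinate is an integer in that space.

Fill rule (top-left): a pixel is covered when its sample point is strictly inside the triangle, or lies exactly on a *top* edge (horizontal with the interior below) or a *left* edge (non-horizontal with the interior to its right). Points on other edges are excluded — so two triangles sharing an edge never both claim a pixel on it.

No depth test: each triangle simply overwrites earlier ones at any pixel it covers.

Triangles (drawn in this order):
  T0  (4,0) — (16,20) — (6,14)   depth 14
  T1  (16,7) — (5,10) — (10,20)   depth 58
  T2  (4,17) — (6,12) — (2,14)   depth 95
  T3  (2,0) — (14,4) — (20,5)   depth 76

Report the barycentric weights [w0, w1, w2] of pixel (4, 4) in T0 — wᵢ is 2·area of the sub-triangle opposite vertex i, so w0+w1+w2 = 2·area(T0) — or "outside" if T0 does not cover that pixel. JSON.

T0:
  2·area = 128
  edge (4, 0)→(16, 20): d=(12,20) right/bottom  bias=-1
  edge (16, 20)→(6, 14): d=(-10,-6) top-left  bias=+0
  edge (6, 14)→(4, 0): d=(-2,-14) top-left  bias=+0
    (2,1)@(5, 3): e=[16,104,8] → X
    (3,1)@(7, 3): e=[-24,116,36] → .
    (2,2)@(5, 5): e=[40,84,4] → X
    (3,2)@(7, 5): e=[0,96,32] → .  [on edge]
    (2,3)@(5, 7): e=[64,64,0] → X  [on edge]
    (3,3)@(7, 7): e=[24,76,28] → X
    (4,3)@(9, 7): e=[-16,88,56] → .
    (2,4)@(5, 9): e=[88,44,-4] → .
    (3,4)@(7, 9): e=[48,56,24] → X
    (4,4)@(9, 9): e=[8,68,52] → X
    (5,4)@(11, 9): e=[-32,80,80] → .
    (0,5)@(1, 11): e=[192,0,-64] → .  [on edge]
    (6,7)@(13, 15): e=[0,32,96] → .  [on edge]
    (5,8)@(11, 17): e=[64,0,64] → X  [on edge]
  covered (16 px):
    . . . . . . . . . .
    . . X . . . . . . .
    . . X . . . . . . .
    . . X X . . . . . .
    . . . X X . . . . .
    . . . X X . . . . .
    . . . X X X . . . .
    . . . . X X . . . .
    . . . . . X X . . .
    . . . . . . . X . .
T1:
  2·area = 125  (B↔C swapped to make it positive)
  edge (16, 7)→(10, 20): d=(-6,13) right/bottom  bias=-1
  edge (10, 20)→(5, 10): d=(-5,-10) top-left  bias=+0
  edge (5, 10)→(16, 7): d=(11,-3) top-left  bias=+0
    (4,4)@(9, 9): e=[79,45,1] → X
    (5,4)@(11, 9): e=[53,65,7] → X
    (6,4)@(13, 9): e=[27,85,13] → X
    (7,4)@(15, 9): e=[1,105,19] → X
    (8,4)@(17, 9): e=[-25,125,25] → .
    (3,5)@(7, 11): e=[93,15,17] → X
    (7,5)@(15, 11): e=[-11,95,41] → .
    (3,6)@(7, 13): e=[81,5,39] → X
    (7,6)@(15, 13): e=[-23,85,63] → .
    (3,7)@(7, 15): e=[69,-5,61] → .
    (4,7)@(9, 15): e=[43,15,67] → X
    (6,7)@(13, 15): e=[-9,55,79] → .
  covered (16 px):
    . . . . . . . . . .
    . . . . . . . . . .
    . . . . . . . . . .
    . . . . . . . . . .
    . . . . X X X X . .
    . . . X X X X . . .
    . . . X X X X . . .
    . . . . X X . . . .
    . . . . X X . . . .
    . . . . . . . . . .
T2:
  2·area = 16  (B↔C swapped to make it positive)
  edge (4, 17)→(2, 14): d=(-2,-3) top-left  bias=+0
  edge (2, 14)→(6, 12): d=(4,-2) top-left  bias=+0
  edge (6, 12)→(4, 17): d=(-2,5) right/bottom  bias=-1
    (2,6)@(5, 13): e=[11,2,3] → X
    (3,6)@(7, 13): e=[17,6,-7] → .
    (1,7)@(3, 15): e=[1,6,9] → X
    (2,7)@(5, 15): e=[7,10,-1] → .
    (1,8)@(3, 17): e=[-3,14,5] → .
  covered (2 px):
    . . . . . . . . . .
    . . . . . . . . . .
    . . . . . . . . . .
    . . . . . . . . . .
    . . . . . . . . . .
    . . . . . . . . . .
    . . X . . . . . . .
    . X . . . . . . . .
    . . . . . . . . . .
    . . . . . . . . . .
T3:
  2·area = 12  (B↔C swapped to make it positive)
  edge (2, 0)→(20, 5): d=(18,5) right/bottom  bias=-1
  edge (20, 5)→(14, 4): d=(-6,-1) top-left  bias=+0
  edge (14, 4)→(2, 0): d=(-12,-4) top-left  bias=+0
    (2,0)@(5, 1): e=[3,9,0] → X  [on edge]
    (3,0)@(7, 1): e=[-7,11,8] → .
    (2,1)@(5, 3): e=[39,-3,-24] → .
    (5,1)@(11, 3): e=[9,3,0] → X  [on edge]
    (6,1)@(13, 3): e=[-1,5,8] → .
    (5,2)@(11, 5): e=[45,-9,-24] → .
    (8,2)@(17, 5): e=[15,-3,0] → .  [on edge]
  covered (2 px):
    . . X . . . . . . .
    . . . . . X . . . .
    . . . . . . . . . .
    . . . . . . . . . .
    . . . . . . . . . .
    . . . . . . . . . .
    . . . . . . . . . .
    . . . . . . . . . .
    . . . . . . . . . .
    . . . . . . . . . .

Final: [68,52,8]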